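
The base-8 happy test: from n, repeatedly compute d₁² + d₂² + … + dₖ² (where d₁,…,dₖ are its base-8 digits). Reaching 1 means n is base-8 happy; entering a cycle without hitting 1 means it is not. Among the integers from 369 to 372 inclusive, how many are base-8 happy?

1

369: 369 → 62 → 85 → 30 → 45 → 50 → 40 → 25 → 10 → 5 → 25  (repeats 25)
370: 370 → 65 → 2 → 4 → 16 → 4  (repeats 4)
371: 371 → 70 → 37 → 41 → 26 → 13 → 26  (repeats 26)
372: 372 → 77 → 27 → 18 → 8 → 1  (reaches 1)
base-8 happy: 372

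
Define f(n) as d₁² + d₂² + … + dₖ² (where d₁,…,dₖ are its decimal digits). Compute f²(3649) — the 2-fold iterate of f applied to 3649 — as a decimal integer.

3649 → 3² + 6² + 4² + 9² = 142
142 → 1² + 4² + 2² = 21

21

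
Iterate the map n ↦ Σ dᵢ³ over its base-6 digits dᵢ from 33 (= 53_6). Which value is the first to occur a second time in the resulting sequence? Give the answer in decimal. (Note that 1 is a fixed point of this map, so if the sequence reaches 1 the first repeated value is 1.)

73

33 = (5,3)_6 → 5³ + 3³ = 125 + 27 = 152
152 = (4,1,2)_6 → 4³ + 1³ + 2³ = 64 + 1 + 8 = 73
73 = (2,0,1)_6 → 2³ + 0³ + 1³ = 8 + 0 + 1 = 9
9 = (1,3)_6 → 1³ + 3³ = 1 + 27 = 28
28 = (4,4)_6 → 4³ + 4³ = 64 + 64 = 128
128 = (3,3,2)_6 → 3³ + 3³ + 2³ = 27 + 27 + 8 = 62
62 = (1,4,2)_6 → 1³ + 4³ + 2³ = 1 + 64 + 8 = 73  — 73 already appeared earlier.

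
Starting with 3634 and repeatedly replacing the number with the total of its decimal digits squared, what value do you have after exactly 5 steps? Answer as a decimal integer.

10

3634 → 3² + 6² + 3² + 4² = 9 + 36 + 9 + 16 = 70
70 → 7² + 0² = 49 + 0 = 49
49 → 4² + 9² = 16 + 81 = 97
97 → 9² + 7² = 81 + 49 = 130
130 → 1² + 3² + 0² = 1 + 9 + 0 = 10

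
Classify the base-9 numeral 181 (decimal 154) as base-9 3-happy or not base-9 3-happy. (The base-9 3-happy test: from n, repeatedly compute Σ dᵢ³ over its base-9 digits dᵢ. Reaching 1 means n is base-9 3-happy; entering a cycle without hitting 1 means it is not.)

154 = (1,8,1)_9 → 514
514 = (6,3,1)_9 → 244
244 = (3,0,1)_9 → 28
28 = (3,1)_9 → 28  — 28 already seen; the sequence cycles without reaching 1.

not base-9 3-happy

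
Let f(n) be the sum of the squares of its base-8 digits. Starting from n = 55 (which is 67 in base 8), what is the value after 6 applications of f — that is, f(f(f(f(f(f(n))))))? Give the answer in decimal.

55 = (6,7)_8 → 6² + 7² = 36 + 49 = 85
85 = (1,2,5)_8 → 1² + 2² + 5² = 1 + 4 + 25 = 30
30 = (3,6)_8 → 3² + 6² = 9 + 36 = 45
45 = (5,5)_8 → 5² + 5² = 25 + 25 = 50
50 = (6,2)_8 → 6² + 2² = 36 + 4 = 40
40 = (5,0)_8 → 5² + 0² = 25 + 0 = 25

25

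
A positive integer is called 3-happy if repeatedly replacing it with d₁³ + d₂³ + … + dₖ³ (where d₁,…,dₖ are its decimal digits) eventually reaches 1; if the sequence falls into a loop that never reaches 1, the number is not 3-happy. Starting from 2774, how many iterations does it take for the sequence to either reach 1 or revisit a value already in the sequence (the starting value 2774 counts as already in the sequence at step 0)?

2774 → 2³ + 7³ + 7³ + 4³ = 758
758 → 7³ + 5³ + 8³ = 980
980 → 9³ + 8³ + 0³ = 1241
1241 → 1³ + 2³ + 4³ + 1³ = 74
74 → 7³ + 4³ = 407
407 → 4³ + 0³ + 7³ = 407  — 407 repeats.
That took 6 steps.

6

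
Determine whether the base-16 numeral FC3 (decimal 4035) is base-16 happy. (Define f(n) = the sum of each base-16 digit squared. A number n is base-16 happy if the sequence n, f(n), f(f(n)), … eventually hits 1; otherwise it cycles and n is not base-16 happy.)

4035 = (15,12,3)_16 → 15² + 12² + 3² = 378
378 = (1,7,10)_16 → 1² + 7² + 10² = 150
150 = (9,6)_16 → 9² + 6² = 117
117 = (7,5)_16 → 7² + 5² = 74
74 = (4,10)_16 → 4² + 10² = 116
116 = (7,4)_16 → 7² + 4² = 65
65 = (4,1)_16 → 4² + 1² = 17
17 = (1,1)_16 → 1² + 1² = 2
2 = (2)_16 → 2² = 4
4 = (4)_16 → 4² = 16
16 = (1,0)_16 → 1² + 0² = 1  — reached 1.

base-16 happy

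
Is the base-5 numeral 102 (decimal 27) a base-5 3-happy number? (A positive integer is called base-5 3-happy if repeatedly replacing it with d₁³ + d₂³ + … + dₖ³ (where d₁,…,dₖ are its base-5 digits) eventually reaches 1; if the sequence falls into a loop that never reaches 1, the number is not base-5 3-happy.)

not base-5 3-happy

27 = (1,0,2)_5 → 1³ + 0³ + 2³ = 9
9 = (1,4)_5 → 1³ + 4³ = 65
65 = (2,3,0)_5 → 2³ + 3³ + 0³ = 35
35 = (1,2,0)_5 → 1³ + 2³ + 0³ = 9  — 9 already seen; the sequence cycles without reaching 1.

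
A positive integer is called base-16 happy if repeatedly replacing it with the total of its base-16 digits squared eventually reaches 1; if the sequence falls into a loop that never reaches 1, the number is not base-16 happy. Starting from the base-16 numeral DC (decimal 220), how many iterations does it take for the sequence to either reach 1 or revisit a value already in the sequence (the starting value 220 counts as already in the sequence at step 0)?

220 = (13,12)_16 → 313
313 = (1,3,9)_16 → 91
91 = (5,11)_16 → 146
146 = (9,2)_16 → 85
85 = (5,5)_16 → 50
50 = (3,2)_16 → 13
13 = (13)_16 → 169
169 = (10,9)_16 → 181
181 = (11,5)_16 → 146  — 146 repeats.
That took 9 steps.

9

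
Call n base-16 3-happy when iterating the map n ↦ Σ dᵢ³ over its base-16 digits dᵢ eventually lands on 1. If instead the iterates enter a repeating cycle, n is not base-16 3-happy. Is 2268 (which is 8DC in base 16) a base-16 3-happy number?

not base-16 3-happy

2268 = (8,13,12)_16 → 8³ + 13³ + 12³ = 512 + 2197 + 1728 = 4437
4437 = (1,1,5,5)_16 → 1³ + 1³ + 5³ + 5³ = 1 + 1 + 125 + 125 = 252
252 = (15,12)_16 → 15³ + 12³ = 3375 + 1728 = 5103
5103 = (1,3,14,15)_16 → 1³ + 3³ + 14³ + 15³ = 1 + 27 + 2744 + 3375 = 6147
6147 = (1,8,0,3)_16 → 1³ + 8³ + 0³ + 3³ = 1 + 512 + 0 + 27 = 540
540 = (2,1,12)_16 → 2³ + 1³ + 12³ = 8 + 1 + 1728 = 1737
1737 = (6,12,9)_16 → 6³ + 12³ + 9³ = 216 + 1728 + 729 = 2673
2673 = (10,7,1)_16 → 10³ + 7³ + 1³ = 1000 + 343 + 1 = 1344
1344 = (5,4,0)_16 → 5³ + 4³ + 0³ = 125 + 64 + 0 = 189
189 = (11,13)_16 → 11³ + 13³ = 1331 + 2197 = 3528
3528 = (13,12,8)_16 → 13³ + 12³ + 8³ = 2197 + 1728 + 512 = 4437  — 4437 already seen; the sequence cycles without reaching 1.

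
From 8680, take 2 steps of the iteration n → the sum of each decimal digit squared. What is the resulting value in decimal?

53

8680 → 8² + 6² + 8² + 0² = 164
164 → 1² + 6² + 4² = 53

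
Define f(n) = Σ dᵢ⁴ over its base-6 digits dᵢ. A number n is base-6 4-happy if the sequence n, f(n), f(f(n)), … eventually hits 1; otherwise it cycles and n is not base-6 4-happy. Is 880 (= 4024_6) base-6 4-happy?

not base-6 4-happy

880 = (4,0,2,4)_6 → 528
528 = (2,2,4,0)_6 → 288
288 = (1,2,0,0)_6 → 17
17 = (2,5)_6 → 641
641 = (2,5,4,5)_6 → 1522
1522 = (1,1,0,1,4)_6 → 259
259 = (1,1,1,1)_6 → 4
4 = (4)_6 → 256
256 = (1,1,0,4)_6 → 258
258 = (1,1,1,0)_6 → 3
3 = (3)_6 → 81
81 = (2,1,3)_6 → 98
98 = (2,4,2)_6 → 288  — 288 already seen; the sequence cycles without reaching 1.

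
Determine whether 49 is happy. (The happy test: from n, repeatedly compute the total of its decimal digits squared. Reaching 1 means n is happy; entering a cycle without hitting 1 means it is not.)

happy

49 → 4² + 9² = 16 + 81 = 97
97 → 9² + 7² = 81 + 49 = 130
130 → 1² + 3² + 0² = 1 + 9 + 0 = 10
10 → 1² + 0² = 1 + 0 = 1  — reached 1.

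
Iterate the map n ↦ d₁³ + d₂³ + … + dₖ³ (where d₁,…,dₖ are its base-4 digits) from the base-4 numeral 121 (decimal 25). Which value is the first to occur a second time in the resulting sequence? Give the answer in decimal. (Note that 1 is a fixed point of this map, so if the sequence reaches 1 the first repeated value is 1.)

25 = (1,2,1)_4 → 1³ + 2³ + 1³ = 10
10 = (2,2)_4 → 2³ + 2³ = 16
16 = (1,0,0)_4 → 1³ + 0³ + 0³ = 1  — reached the fixed point 1.
1 → 1, so 1 is the first repeated value.

1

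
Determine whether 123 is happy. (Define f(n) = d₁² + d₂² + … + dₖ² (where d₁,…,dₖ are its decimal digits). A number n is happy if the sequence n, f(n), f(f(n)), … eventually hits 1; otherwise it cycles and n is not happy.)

123 → 1² + 2² + 3² = 1 + 4 + 9 = 14
14 → 1² + 4² = 1 + 16 = 17
17 → 1² + 7² = 1 + 49 = 50
50 → 5² + 0² = 25 + 0 = 25
25 → 2² + 5² = 4 + 25 = 29
29 → 2² + 9² = 4 + 81 = 85
85 → 8² + 5² = 64 + 25 = 89
89 → 8² + 9² = 64 + 81 = 145
145 → 1² + 4² + 5² = 1 + 16 + 25 = 42
42 → 4² + 2² = 16 + 4 = 20
20 → 2² + 0² = 4 + 0 = 4
4 → 4² = 16
16 → 1² + 6² = 1 + 36 = 37
37 → 3² + 7² = 9 + 49 = 58
58 → 5² + 8² = 25 + 64 = 89  — 89 already seen; the sequence cycles without reaching 1.

not happy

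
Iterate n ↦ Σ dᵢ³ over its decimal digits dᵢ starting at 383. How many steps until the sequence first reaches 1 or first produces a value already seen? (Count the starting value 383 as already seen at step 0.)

383 → 566
566 → 557
557 → 593
593 → 881
881 → 1025
1025 → 134
134 → 92
92 → 737
737 → 713
713 → 371
371 → 371  — 371 repeats.
That took 11 steps.

11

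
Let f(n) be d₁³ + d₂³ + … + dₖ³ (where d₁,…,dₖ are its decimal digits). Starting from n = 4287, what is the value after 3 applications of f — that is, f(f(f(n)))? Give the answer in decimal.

4287 → 4³ + 2³ + 8³ + 7³ = 64 + 8 + 512 + 343 = 927
927 → 9³ + 2³ + 7³ = 729 + 8 + 343 = 1080
1080 → 1³ + 0³ + 8³ + 0³ = 1 + 0 + 512 + 0 = 513

513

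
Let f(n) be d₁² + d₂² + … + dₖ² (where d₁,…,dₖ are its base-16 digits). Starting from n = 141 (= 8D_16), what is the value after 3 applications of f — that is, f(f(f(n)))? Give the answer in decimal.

141 = (8,13)_16 → 8² + 13² = 64 + 169 = 233
233 = (14,9)_16 → 14² + 9² = 196 + 81 = 277
277 = (1,1,5)_16 → 1² + 1² + 5² = 1 + 1 + 25 = 27

27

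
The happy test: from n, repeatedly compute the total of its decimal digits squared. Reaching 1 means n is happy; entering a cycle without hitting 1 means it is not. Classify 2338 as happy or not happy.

happy

2338 → 2² + 3² + 3² + 8² = 86
86 → 8² + 6² = 100
100 → 1² + 0² + 0² = 1  — reached 1.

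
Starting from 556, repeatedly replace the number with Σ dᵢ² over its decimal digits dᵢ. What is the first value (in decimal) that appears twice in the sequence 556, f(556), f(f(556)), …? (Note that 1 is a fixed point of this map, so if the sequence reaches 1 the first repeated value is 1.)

556 → 5² + 5² + 6² = 25 + 25 + 36 = 86
86 → 8² + 6² = 64 + 36 = 100
100 → 1² + 0² + 0² = 1 + 0 + 0 = 1  — reached the fixed point 1.
1 → 1, so 1 is the first repeated value.

1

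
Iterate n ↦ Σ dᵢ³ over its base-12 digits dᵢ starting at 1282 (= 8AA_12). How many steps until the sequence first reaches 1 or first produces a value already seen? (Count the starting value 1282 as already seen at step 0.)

13

1282 = (8,10,10)_12 → 8³ + 10³ + 10³ = 512 + 1000 + 1000 = 2512
2512 = (1,5,5,4)_12 → 1³ + 5³ + 5³ + 4³ = 1 + 125 + 125 + 64 = 315
315 = (2,2,3)_12 → 2³ + 2³ + 3³ = 8 + 8 + 27 = 43
43 = (3,7)_12 → 3³ + 7³ = 27 + 343 = 370
370 = (2,6,10)_12 → 2³ + 6³ + 10³ = 8 + 216 + 1000 = 1224
1224 = (8,6,0)_12 → 8³ + 6³ + 0³ = 512 + 216 + 0 = 728
728 = (5,0,8)_12 → 5³ + 0³ + 8³ = 125 + 0 + 512 = 637
637 = (4,5,1)_12 → 4³ + 5³ + 1³ = 64 + 125 + 1 = 190
190 = (1,3,10)_12 → 1³ + 3³ + 10³ = 1 + 27 + 1000 = 1028
1028 = (7,1,8)_12 → 7³ + 1³ + 8³ = 343 + 1 + 512 = 856
856 = (5,11,4)_12 → 5³ + 11³ + 4³ = 125 + 1331 + 64 = 1520
1520 = (10,6,8)_12 → 10³ + 6³ + 8³ = 1000 + 216 + 512 = 1728
1728 = (1,0,0,0)_12 → 1³ + 0³ + 0³ + 0³ = 1 + 0 + 0 + 0 = 1  — reached 1.
That took 13 steps.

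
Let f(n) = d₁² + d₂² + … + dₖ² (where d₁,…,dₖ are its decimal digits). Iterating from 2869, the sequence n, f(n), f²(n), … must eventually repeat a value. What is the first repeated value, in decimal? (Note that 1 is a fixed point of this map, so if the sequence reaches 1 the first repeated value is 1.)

37

2869 → 185
185 → 90
90 → 81
81 → 65
65 → 61
61 → 37
37 → 58
58 → 89
89 → 145
145 → 42
42 → 20
20 → 4
4 → 16
16 → 37  — 37 already appeared earlier.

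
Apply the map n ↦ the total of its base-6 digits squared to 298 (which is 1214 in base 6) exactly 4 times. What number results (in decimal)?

29

298 = (1,2,1,4)_6 → 1² + 2² + 1² + 4² = 1 + 4 + 1 + 16 = 22
22 = (3,4)_6 → 3² + 4² = 9 + 16 = 25
25 = (4,1)_6 → 4² + 1² = 16 + 1 = 17
17 = (2,5)_6 → 2² + 5² = 4 + 25 = 29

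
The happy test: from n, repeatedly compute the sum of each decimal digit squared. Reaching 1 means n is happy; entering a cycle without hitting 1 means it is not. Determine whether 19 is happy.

happy

19 → 1² + 9² = 1 + 81 = 82
82 → 8² + 2² = 64 + 4 = 68
68 → 6² + 8² = 36 + 64 = 100
100 → 1² + 0² + 0² = 1 + 0 + 0 = 1  — reached 1.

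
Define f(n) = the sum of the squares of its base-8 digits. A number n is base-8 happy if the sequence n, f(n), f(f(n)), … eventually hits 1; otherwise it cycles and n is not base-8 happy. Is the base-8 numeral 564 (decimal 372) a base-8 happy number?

372 = (5,6,4)_8 → 77
77 = (1,1,5)_8 → 27
27 = (3,3)_8 → 18
18 = (2,2)_8 → 8
8 = (1,0)_8 → 1  — reached 1.

base-8 happy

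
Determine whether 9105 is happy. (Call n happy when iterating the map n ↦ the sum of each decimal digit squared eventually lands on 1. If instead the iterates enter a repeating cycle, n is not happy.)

9105 → 107
107 → 50
50 → 25
25 → 29
29 → 85
85 → 89
89 → 145
145 → 42
42 → 20
20 → 4
4 → 16
16 → 37
37 → 58
58 → 89  — 89 already seen; the sequence cycles without reaching 1.

not happy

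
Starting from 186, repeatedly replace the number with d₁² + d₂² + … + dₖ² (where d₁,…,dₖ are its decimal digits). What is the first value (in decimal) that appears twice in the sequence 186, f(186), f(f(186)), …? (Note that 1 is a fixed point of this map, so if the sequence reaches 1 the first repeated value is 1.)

186 → 1² + 8² + 6² = 1 + 64 + 36 = 101
101 → 1² + 0² + 1² = 1 + 0 + 1 = 2
2 → 2² = 4
4 → 4² = 16
16 → 1² + 6² = 1 + 36 = 37
37 → 3² + 7² = 9 + 49 = 58
58 → 5² + 8² = 25 + 64 = 89
89 → 8² + 9² = 64 + 81 = 145
145 → 1² + 4² + 5² = 1 + 16 + 25 = 42
42 → 4² + 2² = 16 + 4 = 20
20 → 2² + 0² = 4 + 0 = 4  — 4 already appeared earlier.

4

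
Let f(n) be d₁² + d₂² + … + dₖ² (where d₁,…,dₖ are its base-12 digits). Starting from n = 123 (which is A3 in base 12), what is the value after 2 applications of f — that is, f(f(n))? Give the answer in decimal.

123 = (10,3)_12 → 109
109 = (9,1)_12 → 82

82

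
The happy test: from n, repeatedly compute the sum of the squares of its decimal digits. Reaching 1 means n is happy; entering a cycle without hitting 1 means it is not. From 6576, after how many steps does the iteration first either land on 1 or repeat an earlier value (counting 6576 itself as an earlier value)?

6576 → 6² + 5² + 7² + 6² = 36 + 25 + 49 + 36 = 146
146 → 1² + 4² + 6² = 1 + 16 + 36 = 53
53 → 5² + 3² = 25 + 9 = 34
34 → 3² + 4² = 9 + 16 = 25
25 → 2² + 5² = 4 + 25 = 29
29 → 2² + 9² = 4 + 81 = 85
85 → 8² + 5² = 64 + 25 = 89
89 → 8² + 9² = 64 + 81 = 145
145 → 1² + 4² + 5² = 1 + 16 + 25 = 42
42 → 4² + 2² = 16 + 4 = 20
20 → 2² + 0² = 4 + 0 = 4
4 → 4² = 16
16 → 1² + 6² = 1 + 36 = 37
37 → 3² + 7² = 9 + 49 = 58
58 → 5² + 8² = 25 + 64 = 89  — 89 repeats.
That took 15 steps.

15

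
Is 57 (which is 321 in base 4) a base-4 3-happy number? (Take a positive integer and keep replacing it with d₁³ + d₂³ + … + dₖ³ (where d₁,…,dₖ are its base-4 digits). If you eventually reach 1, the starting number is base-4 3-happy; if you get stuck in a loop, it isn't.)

57 = (3,2,1)_4 → 3³ + 2³ + 1³ = 36
36 = (2,1,0)_4 → 2³ + 1³ + 0³ = 9
9 = (2,1)_4 → 2³ + 1³ = 9  — 9 already seen; the sequence cycles without reaching 1.

not base-4 3-happy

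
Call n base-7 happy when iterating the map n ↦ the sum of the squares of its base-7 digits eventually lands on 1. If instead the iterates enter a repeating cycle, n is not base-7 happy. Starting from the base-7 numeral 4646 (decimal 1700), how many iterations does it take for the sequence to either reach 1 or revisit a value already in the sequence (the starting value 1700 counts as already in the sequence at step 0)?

8

1700 = (4,6,4,6)_7 → 4² + 6² + 4² + 6² = 16 + 36 + 16 + 36 = 104
104 = (2,0,6)_7 → 2² + 0² + 6² = 4 + 0 + 36 = 40
40 = (5,5)_7 → 5² + 5² = 25 + 25 = 50
50 = (1,0,1)_7 → 1² + 0² + 1² = 1 + 0 + 1 = 2
2 = (2)_7 → 2² = 4
4 = (4)_7 → 4² = 16
16 = (2,2)_7 → 2² + 2² = 4 + 4 = 8
8 = (1,1)_7 → 1² + 1² = 1 + 1 = 2  — 2 repeats.
That took 8 steps.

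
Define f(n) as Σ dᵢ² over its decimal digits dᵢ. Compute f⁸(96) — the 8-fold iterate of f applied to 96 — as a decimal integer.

96 → 9² + 6² = 117
117 → 1² + 1² + 7² = 51
51 → 5² + 1² = 26
26 → 2² + 6² = 40
40 → 4² + 0² = 16
16 → 1² + 6² = 37
37 → 3² + 7² = 58
58 → 5² + 8² = 89

89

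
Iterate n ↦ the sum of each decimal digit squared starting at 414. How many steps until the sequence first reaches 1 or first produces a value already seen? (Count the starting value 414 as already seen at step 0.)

13

414 → 4² + 1² + 4² = 16 + 1 + 16 = 33
33 → 3² + 3² = 9 + 9 = 18
18 → 1² + 8² = 1 + 64 = 65
65 → 6² + 5² = 36 + 25 = 61
61 → 6² + 1² = 36 + 1 = 37
37 → 3² + 7² = 9 + 49 = 58
58 → 5² + 8² = 25 + 64 = 89
89 → 8² + 9² = 64 + 81 = 145
145 → 1² + 4² + 5² = 1 + 16 + 25 = 42
42 → 4² + 2² = 16 + 4 = 20
20 → 2² + 0² = 4 + 0 = 4
4 → 4² = 16
16 → 1² + 6² = 1 + 36 = 37  — 37 repeats.
That took 13 steps.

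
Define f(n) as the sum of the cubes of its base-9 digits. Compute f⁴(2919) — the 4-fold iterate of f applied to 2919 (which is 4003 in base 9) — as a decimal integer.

2919 = (4,0,0,3)_9 → 4³ + 0³ + 0³ + 3³ = 91
91 = (1,1,1)_9 → 1³ + 1³ + 1³ = 3
3 = (3)_9 → 3³ = 27
27 = (3,0)_9 → 3³ + 0³ = 27

27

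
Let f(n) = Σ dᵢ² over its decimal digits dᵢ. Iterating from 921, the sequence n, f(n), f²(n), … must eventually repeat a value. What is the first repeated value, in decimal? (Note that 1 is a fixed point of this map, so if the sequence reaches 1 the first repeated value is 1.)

921 → 86
86 → 100
100 → 1  — reached the fixed point 1.
1 → 1, so 1 is the first repeated value.

1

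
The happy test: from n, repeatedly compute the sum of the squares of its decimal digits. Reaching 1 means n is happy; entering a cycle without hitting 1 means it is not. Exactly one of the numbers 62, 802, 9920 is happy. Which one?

802

62: 62 → 40 → 16 → 37 → 58 → 89 → 145 → 42 → 20 → 4 → 16  — repeats 16 (not happy)
802: 802 → 68 → 100 → 1  — reaches 1 (happy)
9920: 9920 → 166 → 73 → 58 → 89 → 145 → 42 → 20 → 4 → 16 → 37 → 58  — repeats 58 (not happy)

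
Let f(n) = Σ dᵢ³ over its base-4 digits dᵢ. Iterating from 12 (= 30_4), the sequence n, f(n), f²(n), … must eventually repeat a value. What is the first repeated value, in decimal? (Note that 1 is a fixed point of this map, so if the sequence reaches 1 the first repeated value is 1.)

9

12 = (3,0)_4 → 3³ + 0³ = 27 + 0 = 27
27 = (1,2,3)_4 → 1³ + 2³ + 3³ = 1 + 8 + 27 = 36
36 = (2,1,0)_4 → 2³ + 1³ + 0³ = 8 + 1 + 0 = 9
9 = (2,1)_4 → 2³ + 1³ = 8 + 1 = 9  — 9 already appeared earlier.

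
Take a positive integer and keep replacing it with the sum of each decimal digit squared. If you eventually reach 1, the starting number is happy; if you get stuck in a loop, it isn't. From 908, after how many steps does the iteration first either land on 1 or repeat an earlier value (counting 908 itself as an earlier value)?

9

908 → 9² + 0² + 8² = 81 + 0 + 64 = 145
145 → 1² + 4² + 5² = 1 + 16 + 25 = 42
42 → 4² + 2² = 16 + 4 = 20
20 → 2² + 0² = 4 + 0 = 4
4 → 4² = 16
16 → 1² + 6² = 1 + 36 = 37
37 → 3² + 7² = 9 + 49 = 58
58 → 5² + 8² = 25 + 64 = 89
89 → 8² + 9² = 64 + 81 = 145  — 145 repeats.
That took 9 steps.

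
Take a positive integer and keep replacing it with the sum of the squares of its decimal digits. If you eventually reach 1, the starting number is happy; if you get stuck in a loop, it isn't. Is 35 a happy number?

not happy

35 → 3² + 5² = 9 + 25 = 34
34 → 3² + 4² = 9 + 16 = 25
25 → 2² + 5² = 4 + 25 = 29
29 → 2² + 9² = 4 + 81 = 85
85 → 8² + 5² = 64 + 25 = 89
89 → 8² + 9² = 64 + 81 = 145
145 → 1² + 4² + 5² = 1 + 16 + 25 = 42
42 → 4² + 2² = 16 + 4 = 20
20 → 2² + 0² = 4 + 0 = 4
4 → 4² = 16
16 → 1² + 6² = 1 + 36 = 37
37 → 3² + 7² = 9 + 49 = 58
58 → 5² + 8² = 25 + 64 = 89  — 89 already seen; the sequence cycles without reaching 1.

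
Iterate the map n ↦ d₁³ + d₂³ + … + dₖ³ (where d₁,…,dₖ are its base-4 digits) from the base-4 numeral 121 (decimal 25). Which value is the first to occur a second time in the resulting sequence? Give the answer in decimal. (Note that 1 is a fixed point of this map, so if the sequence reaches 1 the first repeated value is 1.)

1

25 = (1,2,1)_4 → 1³ + 2³ + 1³ = 10
10 = (2,2)_4 → 2³ + 2³ = 16
16 = (1,0,0)_4 → 1³ + 0³ + 0³ = 1  — reached the fixed point 1.
1 → 1, so 1 is the first repeated value.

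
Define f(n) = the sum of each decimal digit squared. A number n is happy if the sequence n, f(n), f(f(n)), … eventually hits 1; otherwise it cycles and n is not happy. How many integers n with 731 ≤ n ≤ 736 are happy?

731: 731 → 59 → 106 → 37 → 58 → 89 → 145 → 42 → 20 → 4 → 16 → 37  (repeats 37)
732: 732 → 62 → 40 → 16 → 37 → 58 → 89 → 145 → 42 → 20 → 4 → 16  (repeats 16)
733: 733 → 67 → 85 → 89 → 145 → 42 → 20 → 4 → 16 → 37 → 58 → 89  (repeats 89)
734: 734 → 74 → 65 → 61 → 37 → 58 → 89 → 145 → 42 → 20 → 4 → 16 → 37  (repeats 37)
735: 735 → 83 → 73 → 58 → 89 → 145 → 42 → 20 → 4 → 16 → 37 → 58  (repeats 58)
736: 736 → 94 → 97 → 130 → 10 → 1  (reaches 1)
happy: 736

1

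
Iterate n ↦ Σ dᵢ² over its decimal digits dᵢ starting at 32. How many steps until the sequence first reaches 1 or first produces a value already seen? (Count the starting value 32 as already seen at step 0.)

32 → 3² + 2² = 13
13 → 1² + 3² = 10
10 → 1² + 0² = 1  — reached 1.
That took 3 steps.

3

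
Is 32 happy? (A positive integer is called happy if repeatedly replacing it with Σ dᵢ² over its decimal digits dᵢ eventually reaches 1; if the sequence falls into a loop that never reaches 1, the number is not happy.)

happy

32 → 3² + 2² = 13
13 → 1² + 3² = 10
10 → 1² + 0² = 1  — reached 1.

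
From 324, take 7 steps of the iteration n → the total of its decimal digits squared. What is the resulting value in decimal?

4

324 → 3² + 2² + 4² = 29
29 → 2² + 9² = 85
85 → 8² + 5² = 89
89 → 8² + 9² = 145
145 → 1² + 4² + 5² = 42
42 → 4² + 2² = 20
20 → 2² + 0² = 4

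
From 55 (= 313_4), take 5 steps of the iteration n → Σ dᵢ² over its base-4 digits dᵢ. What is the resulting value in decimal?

55 = (3,1,3)_4 → 3² + 1² + 3² = 9 + 1 + 9 = 19
19 = (1,0,3)_4 → 1² + 0² + 3² = 1 + 0 + 9 = 10
10 = (2,2)_4 → 2² + 2² = 4 + 4 = 8
8 = (2,0)_4 → 2² + 0² = 4 + 0 = 4
4 = (1,0)_4 → 1² + 0² = 1 + 0 = 1

1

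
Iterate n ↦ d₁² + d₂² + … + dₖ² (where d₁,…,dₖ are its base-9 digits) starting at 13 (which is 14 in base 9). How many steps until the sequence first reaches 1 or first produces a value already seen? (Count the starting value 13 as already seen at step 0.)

13 = (1,4)_9 → 1² + 4² = 17
17 = (1,8)_9 → 1² + 8² = 65
65 = (7,2)_9 → 7² + 2² = 53
53 = (5,8)_9 → 5² + 8² = 89
89 = (1,0,8)_9 → 1² + 0² + 8² = 65  — 65 repeats.
That took 5 steps.

5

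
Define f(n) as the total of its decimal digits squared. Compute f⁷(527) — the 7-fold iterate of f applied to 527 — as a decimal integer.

527 → 5² + 2² + 7² = 78
78 → 7² + 8² = 113
113 → 1² + 1² + 3² = 11
11 → 1² + 1² = 2
2 → 2² = 4
4 → 4² = 16
16 → 1² + 6² = 37

37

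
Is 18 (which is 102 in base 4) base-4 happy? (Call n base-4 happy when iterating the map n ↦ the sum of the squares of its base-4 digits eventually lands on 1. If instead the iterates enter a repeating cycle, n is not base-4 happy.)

base-4 happy

18 = (1,0,2)_4 → 1² + 0² + 2² = 5
5 = (1,1)_4 → 1² + 1² = 2
2 = (2)_4 → 2² = 4
4 = (1,0)_4 → 1² + 0² = 1  — reached 1.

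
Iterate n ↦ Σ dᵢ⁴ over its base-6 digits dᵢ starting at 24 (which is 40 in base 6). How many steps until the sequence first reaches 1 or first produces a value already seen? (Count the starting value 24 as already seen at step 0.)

12

24 = (4,0)_6 → 4⁴ + 0⁴ = 256
256 = (1,1,0,4)_6 → 1⁴ + 1⁴ + 0⁴ + 4⁴ = 258
258 = (1,1,1,0)_6 → 1⁴ + 1⁴ + 1⁴ + 0⁴ = 3
3 = (3)_6 → 3⁴ = 81
81 = (2,1,3)_6 → 2⁴ + 1⁴ + 3⁴ = 98
98 = (2,4,2)_6 → 2⁴ + 4⁴ + 2⁴ = 288
288 = (1,2,0,0)_6 → 1⁴ + 2⁴ + 0⁴ + 0⁴ = 17
17 = (2,5)_6 → 2⁴ + 5⁴ = 641
641 = (2,5,4,5)_6 → 2⁴ + 5⁴ + 4⁴ + 5⁴ = 1522
1522 = (1,1,0,1,4)_6 → 1⁴ + 1⁴ + 0⁴ + 1⁴ + 4⁴ = 259
259 = (1,1,1,1)_6 → 1⁴ + 1⁴ + 1⁴ + 1⁴ = 4
4 = (4)_6 → 4⁴ = 256  — 256 repeats.
That took 12 steps.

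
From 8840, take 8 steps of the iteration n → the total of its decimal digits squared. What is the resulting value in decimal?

89

8840 → 8² + 8² + 4² + 0² = 64 + 64 + 16 + 0 = 144
144 → 1² + 4² + 4² = 1 + 16 + 16 = 33
33 → 3² + 3² = 9 + 9 = 18
18 → 1² + 8² = 1 + 64 = 65
65 → 6² + 5² = 36 + 25 = 61
61 → 6² + 1² = 36 + 1 = 37
37 → 3² + 7² = 9 + 49 = 58
58 → 5² + 8² = 25 + 64 = 89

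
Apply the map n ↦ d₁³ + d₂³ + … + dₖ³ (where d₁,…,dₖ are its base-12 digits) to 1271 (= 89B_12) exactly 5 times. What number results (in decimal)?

1029

1271 = (8,9,11)_12 → 2572
2572 = (1,5,10,4)_12 → 1190
1190 = (8,3,2)_12 → 547
547 = (3,9,7)_12 → 1099
1099 = (7,7,7)_12 → 1029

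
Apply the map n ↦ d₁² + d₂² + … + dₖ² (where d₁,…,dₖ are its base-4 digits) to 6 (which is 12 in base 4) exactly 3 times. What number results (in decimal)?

6 = (1,2)_4 → 1² + 2² = 1 + 4 = 5
5 = (1,1)_4 → 1² + 1² = 1 + 1 = 2
2 = (2)_4 → 2² = 4

4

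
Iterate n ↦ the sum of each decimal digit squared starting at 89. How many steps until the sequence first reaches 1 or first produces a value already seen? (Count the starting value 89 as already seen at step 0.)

89 → 8² + 9² = 64 + 81 = 145
145 → 1² + 4² + 5² = 1 + 16 + 25 = 42
42 → 4² + 2² = 16 + 4 = 20
20 → 2² + 0² = 4 + 0 = 4
4 → 4² = 16
16 → 1² + 6² = 1 + 36 = 37
37 → 3² + 7² = 9 + 49 = 58
58 → 5² + 8² = 25 + 64 = 89  — 89 repeats.
That took 8 steps.

8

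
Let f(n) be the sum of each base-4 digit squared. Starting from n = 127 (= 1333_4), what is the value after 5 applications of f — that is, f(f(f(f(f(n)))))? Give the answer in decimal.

127 = (1,3,3,3)_4 → 1² + 3² + 3² + 3² = 28
28 = (1,3,0)_4 → 1² + 3² + 0² = 10
10 = (2,2)_4 → 2² + 2² = 8
8 = (2,0)_4 → 2² + 0² = 4
4 = (1,0)_4 → 1² + 0² = 1

1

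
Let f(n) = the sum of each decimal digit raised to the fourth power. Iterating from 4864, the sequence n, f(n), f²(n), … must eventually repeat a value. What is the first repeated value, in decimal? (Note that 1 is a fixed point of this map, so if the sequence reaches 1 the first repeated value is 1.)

4179

4864 → 4⁴ + 8⁴ + 6⁴ + 4⁴ = 256 + 4096 + 1296 + 256 = 5904
5904 → 5⁴ + 9⁴ + 0⁴ + 4⁴ = 625 + 6561 + 0 + 256 = 7442
7442 → 7⁴ + 4⁴ + 4⁴ + 2⁴ = 2401 + 256 + 256 + 16 = 2929
2929 → 2⁴ + 9⁴ + 2⁴ + 9⁴ = 16 + 6561 + 16 + 6561 = 13154
13154 → 1⁴ + 3⁴ + 1⁴ + 5⁴ + 4⁴ = 1 + 81 + 1 + 625 + 256 = 964
964 → 9⁴ + 6⁴ + 4⁴ = 6561 + 1296 + 256 = 8113
8113 → 8⁴ + 1⁴ + 1⁴ + 3⁴ = 4096 + 1 + 1 + 81 = 4179
4179 → 4⁴ + 1⁴ + 7⁴ + 9⁴ = 256 + 1 + 2401 + 6561 = 9219
9219 → 9⁴ + 2⁴ + 1⁴ + 9⁴ = 6561 + 16 + 1 + 6561 = 13139
13139 → 1⁴ + 3⁴ + 1⁴ + 3⁴ + 9⁴ = 1 + 81 + 1 + 81 + 6561 = 6725
6725 → 6⁴ + 7⁴ + 2⁴ + 5⁴ = 1296 + 2401 + 16 + 625 = 4338
4338 → 4⁴ + 3⁴ + 3⁴ + 8⁴ = 256 + 81 + 81 + 4096 = 4514
4514 → 4⁴ + 5⁴ + 1⁴ + 4⁴ = 256 + 625 + 1 + 256 = 1138
1138 → 1⁴ + 1⁴ + 3⁴ + 8⁴ = 1 + 1 + 81 + 4096 = 4179  — 4179 already appeared earlier.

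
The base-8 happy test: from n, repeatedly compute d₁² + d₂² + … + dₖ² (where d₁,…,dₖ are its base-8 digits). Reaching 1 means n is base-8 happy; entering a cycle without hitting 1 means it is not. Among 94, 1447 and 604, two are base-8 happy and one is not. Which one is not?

94: 94 → 46 → 61 → 74 → 6 → 36 → 32 → 16 → 4 → 16  — repeats 16 (not base-8 happy)
1447: 1447 → 105 → 27 → 18 → 8 → 1  — reaches 1 (base-8 happy)
604: 604 → 27 → 18 → 8 → 1  — reaches 1 (base-8 happy)

94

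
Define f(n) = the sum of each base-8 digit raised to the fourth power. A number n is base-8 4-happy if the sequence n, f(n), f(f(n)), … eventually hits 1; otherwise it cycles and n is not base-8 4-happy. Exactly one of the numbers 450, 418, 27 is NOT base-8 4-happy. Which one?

418

450: 450 → 2417 → 2178 → 288 → 512 → 1  — reaches 1 (base-8 4-happy)
418: 418 → 1568 → 337 → 642 → 33 → 257 → 257  — repeats 257 (not base-8 4-happy)
27: 27 → 162 → 288 → 512 → 1  — reaches 1 (base-8 4-happy)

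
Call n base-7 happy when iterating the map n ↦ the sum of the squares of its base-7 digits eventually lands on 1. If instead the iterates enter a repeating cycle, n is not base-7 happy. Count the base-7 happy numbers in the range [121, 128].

1

121: 121 → 17 → 13 → 37 → 29 → 17  (repeats 17)
122: 122 → 22 → 10 → 10  (repeats 10)
123: 123 → 29 → 17 → 13 → 37 → 29  (repeats 29)
124: 124 → 38 → 34 → 52 → 10 → 10  (repeats 10)
125: 125 → 49 → 1  (reaches 1)
126: 126 → 20 → 40 → 50 → 2 → 4 → 16 → 8 → 2  (repeats 2)
127: 127 → 21 → 9 → 5 → 25 → 25  (repeats 25)
128: 128 → 24 → 18 → 20 → 40 → 50 → 2 → 4 → 16 → 8 → 2  (repeats 2)
base-7 happy: 125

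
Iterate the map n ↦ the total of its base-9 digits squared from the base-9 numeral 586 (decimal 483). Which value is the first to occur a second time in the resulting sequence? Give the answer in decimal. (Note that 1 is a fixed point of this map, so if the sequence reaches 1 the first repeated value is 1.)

1

483 = (5,8,6)_9 → 5² + 8² + 6² = 125
125 = (1,4,8)_9 → 1² + 4² + 8² = 81
81 = (1,0,0)_9 → 1² + 0² + 0² = 1  — reached the fixed point 1.
1 → 1, so 1 is the first repeated value.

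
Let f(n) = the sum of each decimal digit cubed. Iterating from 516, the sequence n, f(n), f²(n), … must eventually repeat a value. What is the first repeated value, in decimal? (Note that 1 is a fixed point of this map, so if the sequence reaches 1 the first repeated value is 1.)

516 → 5³ + 1³ + 6³ = 342
342 → 3³ + 4³ + 2³ = 99
99 → 9³ + 9³ = 1458
1458 → 1³ + 4³ + 5³ + 8³ = 702
702 → 7³ + 0³ + 2³ = 351
351 → 3³ + 5³ + 1³ = 153
153 → 1³ + 5³ + 3³ = 153  — 153 already appeared earlier.

153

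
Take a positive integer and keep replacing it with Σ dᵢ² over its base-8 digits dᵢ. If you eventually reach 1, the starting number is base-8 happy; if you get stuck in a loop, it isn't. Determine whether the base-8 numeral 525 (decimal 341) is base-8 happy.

not base-8 happy

341 = (5,2,5)_8 → 54
54 = (6,6)_8 → 72
72 = (1,1,0)_8 → 2
2 = (2)_8 → 4
4 = (4)_8 → 16
16 = (2,0)_8 → 4  — 4 already seen; the sequence cycles without reaching 1.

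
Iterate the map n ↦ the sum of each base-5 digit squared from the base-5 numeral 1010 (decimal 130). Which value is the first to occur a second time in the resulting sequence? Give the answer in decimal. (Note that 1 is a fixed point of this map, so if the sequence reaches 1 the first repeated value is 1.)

4

130 = (1,0,1,0)_5 → 2
2 = (2)_5 → 4
4 = (4)_5 → 16
16 = (3,1)_5 → 10
10 = (2,0)_5 → 4  — 4 already appeared earlier.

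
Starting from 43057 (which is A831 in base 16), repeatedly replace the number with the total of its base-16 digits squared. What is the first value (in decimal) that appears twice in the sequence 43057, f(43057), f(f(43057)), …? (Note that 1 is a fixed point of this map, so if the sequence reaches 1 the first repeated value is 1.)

85

43057 = (10,8,3,1)_16 → 10² + 8² + 3² + 1² = 174
174 = (10,14)_16 → 10² + 14² = 296
296 = (1,2,8)_16 → 1² + 2² + 8² = 69
69 = (4,5)_16 → 4² + 5² = 41
41 = (2,9)_16 → 2² + 9² = 85
85 = (5,5)_16 → 5² + 5² = 50
50 = (3,2)_16 → 3² + 2² = 13
13 = (13)_16 → 13² = 169
169 = (10,9)_16 → 10² + 9² = 181
181 = (11,5)_16 → 11² + 5² = 146
146 = (9,2)_16 → 9² + 2² = 85  — 85 already appeared earlier.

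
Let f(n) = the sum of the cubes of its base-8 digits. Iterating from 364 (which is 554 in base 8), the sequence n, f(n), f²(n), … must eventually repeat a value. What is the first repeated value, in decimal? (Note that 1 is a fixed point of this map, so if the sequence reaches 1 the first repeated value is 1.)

559

364 = (5,5,4)_8 → 5³ + 5³ + 4³ = 314
314 = (4,7,2)_8 → 4³ + 7³ + 2³ = 415
415 = (6,3,7)_8 → 6³ + 3³ + 7³ = 586
586 = (1,1,1,2)_8 → 1³ + 1³ + 1³ + 2³ = 11
11 = (1,3)_8 → 1³ + 3³ = 28
28 = (3,4)_8 → 3³ + 4³ = 91
91 = (1,3,3)_8 → 1³ + 3³ + 3³ = 55
55 = (6,7)_8 → 6³ + 7³ = 559
559 = (1,0,5,7)_8 → 1³ + 0³ + 5³ + 7³ = 469
469 = (7,2,5)_8 → 7³ + 2³ + 5³ = 476
476 = (7,3,4)_8 → 7³ + 3³ + 4³ = 434
434 = (6,6,2)_8 → 6³ + 6³ + 2³ = 440
440 = (6,7,0)_8 → 6³ + 7³ + 0³ = 559  — 559 already appeared earlier.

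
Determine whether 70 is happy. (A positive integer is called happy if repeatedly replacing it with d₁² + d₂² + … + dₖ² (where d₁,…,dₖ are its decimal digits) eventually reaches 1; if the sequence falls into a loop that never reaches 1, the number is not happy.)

70 → 7² + 0² = 49
49 → 4² + 9² = 97
97 → 9² + 7² = 130
130 → 1² + 3² + 0² = 10
10 → 1² + 0² = 1  — reached 1.

happy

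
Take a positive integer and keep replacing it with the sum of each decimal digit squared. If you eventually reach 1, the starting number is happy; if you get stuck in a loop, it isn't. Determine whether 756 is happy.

756 → 7² + 5² + 6² = 49 + 25 + 36 = 110
110 → 1² + 1² + 0² = 1 + 1 + 0 = 2
2 → 2² = 4
4 → 4² = 16
16 → 1² + 6² = 1 + 36 = 37
37 → 3² + 7² = 9 + 49 = 58
58 → 5² + 8² = 25 + 64 = 89
89 → 8² + 9² = 64 + 81 = 145
145 → 1² + 4² + 5² = 1 + 16 + 25 = 42
42 → 4² + 2² = 16 + 4 = 20
20 → 2² + 0² = 4 + 0 = 4  — 4 already seen; the sequence cycles without reaching 1.

not happy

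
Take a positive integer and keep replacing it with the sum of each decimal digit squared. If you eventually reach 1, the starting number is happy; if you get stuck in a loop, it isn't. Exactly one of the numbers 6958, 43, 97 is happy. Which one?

6958: 6958 → 206 → 40 → 16 → 37 → 58 → 89 → 145 → 42 → 20 → 4 → 16  — repeats 16 (not happy)
43: 43 → 25 → 29 → 85 → 89 → 145 → 42 → 20 → 4 → 16 → 37 → 58 → 89  — repeats 89 (not happy)
97: 97 → 130 → 10 → 1  — reaches 1 (happy)

97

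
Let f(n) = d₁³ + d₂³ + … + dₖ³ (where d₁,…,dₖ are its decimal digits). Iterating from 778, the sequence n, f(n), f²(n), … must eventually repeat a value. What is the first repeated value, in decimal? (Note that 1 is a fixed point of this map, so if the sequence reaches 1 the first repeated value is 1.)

778 → 1198
1198 → 1243
1243 → 100
100 → 1  — reached the fixed point 1.
1 → 1, so 1 is the first repeated value.

1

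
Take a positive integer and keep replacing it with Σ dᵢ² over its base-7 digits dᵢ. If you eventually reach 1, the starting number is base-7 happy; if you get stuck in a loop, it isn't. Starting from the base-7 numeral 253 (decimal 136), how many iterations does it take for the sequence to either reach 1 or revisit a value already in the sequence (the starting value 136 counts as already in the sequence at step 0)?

136 = (2,5,3)_7 → 2² + 5² + 3² = 4 + 25 + 9 = 38
38 = (5,3)_7 → 5² + 3² = 25 + 9 = 34
34 = (4,6)_7 → 4² + 6² = 16 + 36 = 52
52 = (1,0,3)_7 → 1² + 0² + 3² = 1 + 0 + 9 = 10
10 = (1,3)_7 → 1² + 3² = 1 + 9 = 10  — 10 repeats.
That took 5 steps.

5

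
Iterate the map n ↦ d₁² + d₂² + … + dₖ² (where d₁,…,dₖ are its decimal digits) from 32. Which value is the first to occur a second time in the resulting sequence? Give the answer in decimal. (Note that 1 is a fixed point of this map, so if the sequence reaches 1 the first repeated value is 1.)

32 → 3² + 2² = 9 + 4 = 13
13 → 1² + 3² = 1 + 9 = 10
10 → 1² + 0² = 1 + 0 = 1  — reached the fixed point 1.
1 → 1, so 1 is the first repeated value.

1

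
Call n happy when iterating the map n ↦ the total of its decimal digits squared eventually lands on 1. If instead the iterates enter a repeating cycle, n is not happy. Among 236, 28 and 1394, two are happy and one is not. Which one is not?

1394

236: 236 → 49 → 97 → 130 → 10 → 1  — reaches 1 (happy)
28: 28 → 68 → 100 → 1  — reaches 1 (happy)
1394: 1394 → 107 → 50 → 25 → 29 → 85 → 89 → 145 → 42 → 20 → 4 → 16 → 37 → 58 → 89  — repeats 89 (not happy)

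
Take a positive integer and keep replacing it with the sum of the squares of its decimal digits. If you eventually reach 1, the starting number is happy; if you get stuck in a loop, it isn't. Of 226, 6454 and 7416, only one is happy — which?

226: 226 → 44 → 32 → 13 → 10 → 1  — reaches 1 (happy)
6454: 6454 → 93 → 90 → 81 → 65 → 61 → 37 → 58 → 89 → 145 → 42 → 20 → 4 → 16 → 37  — repeats 37 (not happy)
7416: 7416 → 102 → 5 → 25 → 29 → 85 → 89 → 145 → 42 → 20 → 4 → 16 → 37 → 58 → 89  — repeats 89 (not happy)

226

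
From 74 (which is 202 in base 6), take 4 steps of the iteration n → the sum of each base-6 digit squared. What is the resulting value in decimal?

17

74 = (2,0,2)_6 → 8
8 = (1,2)_6 → 5
5 = (5)_6 → 25
25 = (4,1)_6 → 17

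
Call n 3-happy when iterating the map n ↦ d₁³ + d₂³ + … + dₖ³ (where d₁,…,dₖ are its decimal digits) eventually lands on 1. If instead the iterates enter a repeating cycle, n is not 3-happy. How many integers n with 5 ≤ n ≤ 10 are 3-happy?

5: 5 → 125 → 134 → 92 → 737 → 713 → 371 → 371  (repeats 371)
6: 6 → 216 → 225 → 141 → 66 → 432 → 99 → 1458 → 702 → 351 → 153 → 153  (repeats 153)
7: 7 → 343 → 118 → 514 → 190 → 730 → 370 → 370  (repeats 370)
8: 8 → 512 → 134 → 92 → 737 → 713 → 371 → 371  (repeats 371)
9: 9 → 729 → 1080 → 513 → 153 → 153  (repeats 153)
10: 10 → 1  (reaches 1)
3-happy: 10

1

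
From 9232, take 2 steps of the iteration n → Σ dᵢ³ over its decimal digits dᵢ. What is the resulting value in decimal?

694

9232 → 9³ + 2³ + 3³ + 2³ = 772
772 → 7³ + 7³ + 2³ = 694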